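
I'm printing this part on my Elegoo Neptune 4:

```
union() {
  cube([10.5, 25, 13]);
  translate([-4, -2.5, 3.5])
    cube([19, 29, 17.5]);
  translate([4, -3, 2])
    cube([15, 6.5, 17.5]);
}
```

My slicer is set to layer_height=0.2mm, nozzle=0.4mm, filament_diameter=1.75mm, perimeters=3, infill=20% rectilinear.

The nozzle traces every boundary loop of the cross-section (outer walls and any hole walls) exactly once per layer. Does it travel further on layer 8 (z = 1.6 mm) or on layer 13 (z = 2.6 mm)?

Layer 8 (z = 1.6): the 10.5×25 cube contributes its full rectangle (perimeter 71.00 mm); the cube at (-4, -2.5) is absent (z outside [3.5, 21]); the cube at (4, -3) is absent (z outside [2, 19.5]); Combining (union): only the 10.5×25 cube is present, so the union is just that shape — boundary = 71.00 mm. So its perimeter = 71.00 mm. Layer 13 (z = 2.6): the cube is present — its section is the full 10.5×25 rectangle (perimeter 71.00 mm); the cube at (-4, -2.5) is absent (z outside [3.5, 21]); the 15×6.5 cube at (4, -3) contributes its full rectangle (perimeter 43.00 mm); Combining (union): the regions partially overlap (shared area 22.75 mm²), so the edge portions inside another operand are dropped and the merged outline is re-measured after clipping — boundary = 94.00 mm. So its perimeter = 94.00 mm. Layer 13 is larger (94.00 vs 71.00 mm).

layer 13 (z = 2.6 mm)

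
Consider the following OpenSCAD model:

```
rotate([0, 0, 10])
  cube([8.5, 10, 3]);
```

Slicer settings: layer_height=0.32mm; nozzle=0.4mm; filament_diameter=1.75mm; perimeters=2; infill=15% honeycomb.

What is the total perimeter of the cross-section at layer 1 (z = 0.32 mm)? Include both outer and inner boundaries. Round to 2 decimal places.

At z = 0.32 mm: the cube (footprint 8.5×10) is included at this height (perimeter 37.00 mm); (whole slice rotated 10° about Z — lengths, areas and connectivity unchanged). Overall, the cross-section is a single solid region. Total boundary length (outer) = 37.00 mm.

37.00 mm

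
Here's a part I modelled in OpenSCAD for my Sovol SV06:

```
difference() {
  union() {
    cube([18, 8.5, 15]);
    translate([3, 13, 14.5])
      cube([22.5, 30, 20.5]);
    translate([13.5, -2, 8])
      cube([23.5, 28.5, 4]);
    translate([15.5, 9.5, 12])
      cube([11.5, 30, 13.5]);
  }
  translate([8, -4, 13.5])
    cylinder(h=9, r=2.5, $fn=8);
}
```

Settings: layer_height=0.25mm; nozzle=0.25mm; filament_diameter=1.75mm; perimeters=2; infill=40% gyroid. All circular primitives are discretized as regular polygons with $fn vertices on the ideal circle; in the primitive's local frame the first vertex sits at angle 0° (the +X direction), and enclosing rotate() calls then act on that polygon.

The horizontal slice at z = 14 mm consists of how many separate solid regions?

At z = 14 mm: the 18×8.5 cube contributes its full rectangle; the cube at (3, 13) is not intersected at this z (z outside [14.5, 35]); the cube at (13.5, -2) does not reach this height (z outside [8, 12]); the 11.5×30 cube at (15.5, 9.5) contributes its full rectangle; Taking the union: the 2 present regions are separate (no shared area or edge), so areas and boundary lengths simply add and each stays a separate island — 2 connected regions; the r=2.5 cylinder at (8, -4) gives a regular 8-gon of circumradius 2.5 (constant along its height); After the difference (first − rest): starting from that combined region, the r=2.5 cylinder at (8, -4) misses the remaining region (no effect) — 2 connected regions. The result has 2 disconnected regions.

2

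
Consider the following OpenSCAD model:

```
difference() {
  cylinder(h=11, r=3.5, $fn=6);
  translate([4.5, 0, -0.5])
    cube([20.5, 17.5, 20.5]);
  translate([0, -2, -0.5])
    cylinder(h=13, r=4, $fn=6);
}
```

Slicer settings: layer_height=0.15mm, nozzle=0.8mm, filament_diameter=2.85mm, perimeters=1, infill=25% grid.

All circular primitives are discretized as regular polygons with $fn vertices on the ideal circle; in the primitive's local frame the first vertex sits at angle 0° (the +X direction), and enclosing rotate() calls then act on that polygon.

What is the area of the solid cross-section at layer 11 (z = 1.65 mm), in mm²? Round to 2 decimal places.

At z = 1.65 mm: the cylinder: section is a regular 6-gon, circumradius r=3.5 (area = (6/2)·3.500²·sin(360°/6) = 31.83 mm²); the cube at (4.5, 0) is present — its section is the full 20.5×17.5 rectangle (area 358.75 mm²); the cylinder at (0, -2): section is a regular 6-gon, circumradius r=4 (area = (6/2)·4.000²·sin(360°/6) = 41.57 mm²); After the difference (first − rest): starting from the r=3.5 cylinder (31.83 mm²), the 20.5×17.5 cube at (4.5, 0) misses the remaining region (no effect); the r=4 cylinder at (0, -2) partially overlaps it — only the 22.64 mm² overlap (of its 41.57 mm²) is removed, clipping the outline — area = 9.19 mm². Overall, the cross-section is a single solid region. Net area = 9.19 mm².

9.19 mm²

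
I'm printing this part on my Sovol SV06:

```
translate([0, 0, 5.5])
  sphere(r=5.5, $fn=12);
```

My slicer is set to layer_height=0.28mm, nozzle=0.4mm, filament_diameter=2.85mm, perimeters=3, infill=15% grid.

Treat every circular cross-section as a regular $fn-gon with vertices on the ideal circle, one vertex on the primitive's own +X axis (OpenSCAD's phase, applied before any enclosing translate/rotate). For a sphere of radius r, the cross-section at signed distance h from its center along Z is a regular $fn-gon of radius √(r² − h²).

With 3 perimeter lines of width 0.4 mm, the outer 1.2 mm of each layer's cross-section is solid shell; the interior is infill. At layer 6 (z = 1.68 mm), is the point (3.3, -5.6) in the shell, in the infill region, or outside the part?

At z = 1.68 mm: the r=5.5 sphere slices to a regular 12-gon of circumradius 3.957 (√(r²−h²) with h=3.82 from center). Overall, the cross-section is a single solid region. The nearest boundary edge runs (-0.00, -3.96)→(1.98, -3.43); distance from the point to it = 2.54 mm. The point is not inside any of the regions above, so it lies outside the cross-section (2.54 mm from the nearest boundary).

outside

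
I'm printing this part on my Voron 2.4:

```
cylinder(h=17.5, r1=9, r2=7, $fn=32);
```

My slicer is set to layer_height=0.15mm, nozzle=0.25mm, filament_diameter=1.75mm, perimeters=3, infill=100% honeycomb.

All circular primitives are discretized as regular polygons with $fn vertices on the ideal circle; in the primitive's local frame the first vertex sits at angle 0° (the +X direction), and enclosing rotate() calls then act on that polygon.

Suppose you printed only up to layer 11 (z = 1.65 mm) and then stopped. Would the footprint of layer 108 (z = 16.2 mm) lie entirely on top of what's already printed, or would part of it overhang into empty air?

entirely on top

Compare the two slices. At z = 1.65: the cone (r1=9→r2=7) has section circumradius 8.811 here — a regular 32-gon (area = (32/2)·8.811²·sin(360°/32) = 242.35 mm²). At z = 16.2: the cone (r1=9→r2=7) has section circumradius 7.149 here — a regular 32-gon (area = (32/2)·7.149²·sin(360°/32) = 159.51 mm²). Checking containment: the cross-section at z = 16.2 is a subset of the cross-section at z = 1.65.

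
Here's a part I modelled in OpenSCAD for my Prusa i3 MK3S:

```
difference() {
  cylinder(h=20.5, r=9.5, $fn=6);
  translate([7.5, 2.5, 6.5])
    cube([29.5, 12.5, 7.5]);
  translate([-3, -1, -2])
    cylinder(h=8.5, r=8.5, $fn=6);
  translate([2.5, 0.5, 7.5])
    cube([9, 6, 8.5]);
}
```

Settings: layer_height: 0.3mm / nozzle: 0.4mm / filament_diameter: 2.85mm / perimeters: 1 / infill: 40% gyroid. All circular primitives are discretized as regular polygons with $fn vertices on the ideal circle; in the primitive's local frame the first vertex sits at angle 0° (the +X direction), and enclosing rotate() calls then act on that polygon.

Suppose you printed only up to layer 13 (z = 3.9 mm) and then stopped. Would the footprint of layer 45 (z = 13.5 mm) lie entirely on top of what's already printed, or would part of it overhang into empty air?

Compare the two slices. At z = 3.9: the cylinder: section is a regular 6-gon, circumradius r=9.5 (area = (6/2)·9.500²·sin(360°/6) = 234.48 mm²); the cube at (7.5, 2.5) is absent (z outside [6.5, 14]); the cylinder at (-3, -1): section is a regular 6-gon, circumradius r=8.5 (area = (6/2)·8.500²·sin(360°/6) = 187.71 mm²); the cube at (2.5, 0.5) is not intersected at this z (z outside [7.5, 16]); After the difference (first − rest): starting from the r=9.5 cylinder (234.48 mm²), the r=8.5 cylinder at (-3, -1) partially overlaps it — only the 156.88 mm² overlap (of its 187.71 mm²) is removed, clipping the outline — area = 77.59 mm². At z = 13.5: the cylinder: section is a regular 6-gon, circumradius r=9.5 (area = (6/2)·9.500²·sin(360°/6) = 234.48 mm²); the cube at (7.5, 2.5) is present — its section is the full 29.5×12.5 rectangle (area 368.75 mm²); the cylinder at (-3, -1) is absent (z outside [-2, 6.5]); the cube at (2.5, 0.5) (footprint 9×6) is included at this height (area 54.00 mm²); Taking the first minus the rest: starting from the r=9.5 cylinder (234.48 mm²), the 29.5×12.5 cube at (7.5, 2.5) partially overlaps it — only the 0.27 mm² overlap (of its 368.75 mm²) is removed, clipping the outline; the 9×6 cube at (2.5, 0.5) partially overlaps it — only the 29.61 mm² overlap (of its 54.00 mm²) is removed, clipping the outline — area = 204.60 mm². Checking containment: at z = 13.5 the cross-section extends beyond the z = 3.9 cross-section by about 152.94 mm².

part overhangs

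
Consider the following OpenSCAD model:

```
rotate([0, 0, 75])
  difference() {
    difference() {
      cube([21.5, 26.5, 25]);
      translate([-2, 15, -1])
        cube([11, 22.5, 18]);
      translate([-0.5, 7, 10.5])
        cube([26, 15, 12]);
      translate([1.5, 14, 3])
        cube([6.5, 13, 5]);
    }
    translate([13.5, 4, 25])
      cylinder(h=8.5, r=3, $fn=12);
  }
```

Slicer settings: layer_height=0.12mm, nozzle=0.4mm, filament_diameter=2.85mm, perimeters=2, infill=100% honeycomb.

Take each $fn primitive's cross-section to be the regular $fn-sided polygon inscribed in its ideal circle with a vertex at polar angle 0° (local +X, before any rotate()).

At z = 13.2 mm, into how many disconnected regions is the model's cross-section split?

At z = 13.2 mm: the 21.5×26.5 cube contributes its full rectangle; the cube at (-2, 15) (footprint 11×22.5) is included at this height; the 26×15 cube at (-0.5, 7) contributes its full rectangle; the cube at (1.5, 14) does not reach this height (z outside [3, 8]); Subtracting the remaining from the first: starting from the 21.5×26.5 cube, the 11×22.5 cube at (-2, 15) partially overlaps it — only the 103.50 mm² overlap (of its 247.50 mm²) is removed, clipping the outline; the 26×15 cube at (-0.5, 7) partially overlaps it — only the 259.50 mm² overlap (of its 390.00 mm²) is removed, clipping the outline — 2 connected regions; the cylinder at (13.5, 4) is not intersected at this z (z outside [25, 33.5]); Subtracting the remaining from the first: none of the subtracted shapes is present at this height, so that combined region is unchanged — 2 connected regions; (rotated 75° about Z; rotation is an isometry so areas/perimeters/island counts are preserved). The result has 2 disconnected regions.

2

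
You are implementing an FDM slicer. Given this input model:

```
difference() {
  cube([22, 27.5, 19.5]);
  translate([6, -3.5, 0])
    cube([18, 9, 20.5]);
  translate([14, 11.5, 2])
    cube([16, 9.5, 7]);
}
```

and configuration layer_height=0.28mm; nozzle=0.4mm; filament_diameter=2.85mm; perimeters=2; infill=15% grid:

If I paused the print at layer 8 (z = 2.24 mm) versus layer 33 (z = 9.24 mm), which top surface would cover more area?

Layer 8 (z = 2.24): the 22×27.5 cube contributes its full rectangle (area 605.00 mm²); the 18×9 cube at (6, -3.5) contributes its full rectangle (area 162.00 mm²); the cube at (14, 11.5) (footprint 16×9.5) is included at this height (area 152.00 mm²); Subtracting the remaining from the first: starting from the 22×27.5 cube (605.00 mm²), the 18×9 cube at (6, -3.5) partially overlaps it — only the 88.00 mm² overlap (of its 162.00 mm²) is removed, clipping the outline; the 16×9.5 cube at (14, 11.5) partially overlaps it — only the 76.00 mm² overlap (of its 152.00 mm²) is removed, clipping the outline — area = 441.00 mm². So its area = 441.00 mm². Layer 33 (z = 9.24): the cube is present — its section is the full 22×27.5 rectangle (area 605.00 mm²); the cube at (6, -3.5) (footprint 18×9) is included at this height (area 162.00 mm²); the cube at (14, 11.5) is not intersected at this z (z outside [2, 9]); Taking the first minus the rest: starting from the 22×27.5 cube (605.00 mm²), the 18×9 cube at (6, -3.5) partially overlaps it — only the 88.00 mm² overlap (of its 162.00 mm²) is removed, clipping the outline — area = 517.00 mm². So its area = 517.00 mm². Layer 33 is larger (517.00 vs 441.00 mm²).

layer 33 (z = 9.24 mm)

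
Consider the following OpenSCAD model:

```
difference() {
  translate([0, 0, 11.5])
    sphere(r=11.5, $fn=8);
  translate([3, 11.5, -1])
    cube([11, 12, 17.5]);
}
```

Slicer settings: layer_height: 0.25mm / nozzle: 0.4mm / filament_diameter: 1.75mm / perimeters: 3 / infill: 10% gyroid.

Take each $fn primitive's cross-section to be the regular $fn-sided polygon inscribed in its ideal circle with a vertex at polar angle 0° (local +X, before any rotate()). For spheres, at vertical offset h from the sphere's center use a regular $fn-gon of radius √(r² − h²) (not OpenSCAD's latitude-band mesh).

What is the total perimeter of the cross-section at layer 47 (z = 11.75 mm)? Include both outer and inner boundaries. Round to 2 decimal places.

At z = 11.75 mm: the r=11.5 sphere slices to a regular 8-gon of circumradius 11.497 (√(r²−h²) with h=0.25 from center) (perimeter = 2·8·11.497·sin(180°/8) = 70.40 mm); the 11×12 cube at (3, 11.5) contributes its full rectangle (perimeter 46.00 mm); Subtracting the remaining from the first: starting from the r=11.5 sphere, the 11×12 cube at (3, 11.5) misses the remaining region (no effect) — boundary = 70.40 mm. Overall, the cross-section is a single solid region. Total boundary length (outer) = 70.40 mm.

70.40 mm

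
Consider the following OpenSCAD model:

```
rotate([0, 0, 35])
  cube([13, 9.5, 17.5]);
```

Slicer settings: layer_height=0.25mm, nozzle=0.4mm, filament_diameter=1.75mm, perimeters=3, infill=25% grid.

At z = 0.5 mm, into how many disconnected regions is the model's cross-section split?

At z = 0.5 mm: the cube (footprint 13×9.5) is included at this height; (rotated 35° about Z; rotation is an isometry so areas/perimeters/island counts are preserved). The result has 1 disconnected region.

1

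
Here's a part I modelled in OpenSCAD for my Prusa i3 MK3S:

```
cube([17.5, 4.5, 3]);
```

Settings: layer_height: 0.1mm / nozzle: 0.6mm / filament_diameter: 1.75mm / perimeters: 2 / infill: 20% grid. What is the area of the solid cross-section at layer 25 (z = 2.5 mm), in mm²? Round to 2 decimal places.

At z = 2.5 mm: the cube (footprint 17.5×4.5) is included at this height (area 78.75 mm²). Overall, the cross-section is a single solid region. Net area = 78.75 mm².

78.75 mm²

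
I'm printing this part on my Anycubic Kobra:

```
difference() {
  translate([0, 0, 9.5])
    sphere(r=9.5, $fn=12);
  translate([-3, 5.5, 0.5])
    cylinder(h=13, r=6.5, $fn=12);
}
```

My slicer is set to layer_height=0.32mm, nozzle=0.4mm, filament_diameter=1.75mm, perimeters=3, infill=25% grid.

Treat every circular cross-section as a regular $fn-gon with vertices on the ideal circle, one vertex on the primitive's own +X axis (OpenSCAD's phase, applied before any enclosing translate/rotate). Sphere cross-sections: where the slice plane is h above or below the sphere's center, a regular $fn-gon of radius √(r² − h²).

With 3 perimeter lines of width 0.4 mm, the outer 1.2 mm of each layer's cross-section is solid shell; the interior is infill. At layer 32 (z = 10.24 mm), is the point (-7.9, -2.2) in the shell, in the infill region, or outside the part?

At z = 10.24 mm: the r=9.5 sphere contributes a regular 12-gon of circumradius √(9.5²−0.74²) = 9.471; the r=6.5 cylinder at (-3, 5.5) gives a regular 12-gon of circumradius 6.5 (constant along its height); Subtracting the remaining from the first: starting from the r=9.5 sphere, the r=6.5 cylinder at (-3, 5.5) partially overlaps it — only the 91.44 mm² overlap (of its 126.75 mm²) is removed, clipping the outline — 1 connected region. Overall, the cross-section is a single solid region. The nearest boundary edge runs (-8.20, -4.74)→(-9.47, 0.00); distance from the point to it = 0.95 mm. The point is inside the cross-section, 0.95 mm from the nearest boundary — within the 1.2 mm shell band (3 × 0.4).

shell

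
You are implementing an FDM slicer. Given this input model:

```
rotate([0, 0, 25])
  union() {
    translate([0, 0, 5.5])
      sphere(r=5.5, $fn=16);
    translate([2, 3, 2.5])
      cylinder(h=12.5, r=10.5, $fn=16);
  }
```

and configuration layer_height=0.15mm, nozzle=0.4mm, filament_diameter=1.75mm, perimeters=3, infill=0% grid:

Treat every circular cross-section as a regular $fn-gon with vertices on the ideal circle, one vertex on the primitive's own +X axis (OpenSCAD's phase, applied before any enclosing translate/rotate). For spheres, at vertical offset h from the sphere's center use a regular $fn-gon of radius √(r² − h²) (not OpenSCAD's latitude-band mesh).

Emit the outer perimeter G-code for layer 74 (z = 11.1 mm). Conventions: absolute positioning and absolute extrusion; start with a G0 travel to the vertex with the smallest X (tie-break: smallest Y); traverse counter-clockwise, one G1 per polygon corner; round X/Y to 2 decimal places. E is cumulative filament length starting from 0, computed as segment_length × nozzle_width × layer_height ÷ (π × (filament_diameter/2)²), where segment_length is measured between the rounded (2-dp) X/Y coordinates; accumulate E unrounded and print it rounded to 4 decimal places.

G0 X-9.95 Y3.11 Z11.10
G1 X-8.97 Y-0.87 E0.1022
G1 X-6.55 Y-4.18 E0.2045
G1 X-3.05 Y-6.30 E0.3066
G1 X1.00 Y-6.93 E0.4088
G1 X4.98 Y-5.95 E0.5111
G1 X8.29 Y-3.53 E0.6134
G1 X10.41 Y-0.03 E0.7155
G1 X11.03 Y4.02 E0.8177
G1 X10.06 Y8.00 E0.9198
G1 X7.64 Y11.31 E1.0221
G1 X4.14 Y13.43 E1.1242
G1 X0.09 Y14.05 E1.2264
G1 X-3.89 Y13.08 E1.3286
G1 X-7.20 Y10.66 E1.4309
G1 X-9.32 Y7.16 E1.5330
G1 X-9.95 Y3.11 E1.6352

At z = 11.1 mm: the sphere is absent (|z−center|=5.600 > r=5.5); the cylinder at (2, 3): section is a regular 16-gon, circumradius r=10.5; Combining (union): only the r=10.5 cylinder at (2, 3) is present, so the union is just that shape — 1 connected region; (whole slice rotated 25° about Z — lengths, areas and connectivity unchanged). The outline is a single polygon with 16 vertices. Extrusion per mm of travel: 0.4 × 0.15 / (π × 0.875²) = 0.024945. Accumulating E over each segment gives final E = 1.6352.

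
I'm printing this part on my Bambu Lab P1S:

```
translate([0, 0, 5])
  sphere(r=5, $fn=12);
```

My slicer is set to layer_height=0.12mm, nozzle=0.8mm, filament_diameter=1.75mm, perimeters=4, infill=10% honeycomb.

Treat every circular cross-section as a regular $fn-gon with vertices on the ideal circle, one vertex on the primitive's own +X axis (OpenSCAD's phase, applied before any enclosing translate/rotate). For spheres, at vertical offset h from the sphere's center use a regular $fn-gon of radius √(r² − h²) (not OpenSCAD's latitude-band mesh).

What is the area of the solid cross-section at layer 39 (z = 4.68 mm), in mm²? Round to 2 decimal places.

At z = 4.68 mm: the r=5 sphere slices to a regular 12-gon of circumradius 4.990 (√(r²−h²) with h=0.32 from center) (area = (12/2)·4.990²·sin(360°/12) = 74.69 mm²). Overall, the cross-section is a single solid region. Net area = 74.69 mm².

74.69 mm²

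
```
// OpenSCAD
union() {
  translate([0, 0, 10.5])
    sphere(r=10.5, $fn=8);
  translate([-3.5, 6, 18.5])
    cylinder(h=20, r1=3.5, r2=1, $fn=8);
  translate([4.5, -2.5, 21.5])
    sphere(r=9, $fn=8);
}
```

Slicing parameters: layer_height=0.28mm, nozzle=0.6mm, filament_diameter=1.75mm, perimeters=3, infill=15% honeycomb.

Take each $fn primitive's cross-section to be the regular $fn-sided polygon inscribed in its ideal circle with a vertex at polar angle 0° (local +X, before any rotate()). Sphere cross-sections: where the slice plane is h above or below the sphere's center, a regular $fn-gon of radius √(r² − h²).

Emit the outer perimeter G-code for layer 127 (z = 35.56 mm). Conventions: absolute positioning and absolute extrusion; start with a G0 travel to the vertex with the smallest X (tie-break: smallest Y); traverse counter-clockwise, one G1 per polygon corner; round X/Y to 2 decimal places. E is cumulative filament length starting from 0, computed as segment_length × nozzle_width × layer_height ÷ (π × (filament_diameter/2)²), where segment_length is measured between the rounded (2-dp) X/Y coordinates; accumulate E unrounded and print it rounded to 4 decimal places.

At z = 35.56 mm: the sphere is not intersected at this z (|z−center|=25.060 > r=10.5); the cone at (-3.5, 6) contributes a regular 8-gon of circumradius 1.367 (interpolated between r1=3.5 and r2=1 at t=0.853); the sphere at (4.5, -2.5) does not reach this height (|z−center|=14.060 > r=9); Combining (union): only the cone at (-3.5, 6) is present, so the union is just that shape — 1 connected region. The outline is a single polygon with 8 vertices. Extrusion per mm of travel: 0.6 × 0.28 / (π × 0.875²) = 0.069846. Accumulating E over each segment gives final E = 0.5863.

G0 X-4.87 Y6.00 Z35.56
G1 X-4.47 Y5.03 E0.0733
G1 X-3.50 Y4.63 E0.1466
G1 X-2.53 Y5.03 E0.2199
G1 X-2.13 Y6.00 E0.2931
G1 X-2.53 Y6.97 E0.3664
G1 X-3.50 Y7.37 E0.4397
G1 X-4.47 Y6.97 E0.5130
G1 X-4.87 Y6.00 E0.5863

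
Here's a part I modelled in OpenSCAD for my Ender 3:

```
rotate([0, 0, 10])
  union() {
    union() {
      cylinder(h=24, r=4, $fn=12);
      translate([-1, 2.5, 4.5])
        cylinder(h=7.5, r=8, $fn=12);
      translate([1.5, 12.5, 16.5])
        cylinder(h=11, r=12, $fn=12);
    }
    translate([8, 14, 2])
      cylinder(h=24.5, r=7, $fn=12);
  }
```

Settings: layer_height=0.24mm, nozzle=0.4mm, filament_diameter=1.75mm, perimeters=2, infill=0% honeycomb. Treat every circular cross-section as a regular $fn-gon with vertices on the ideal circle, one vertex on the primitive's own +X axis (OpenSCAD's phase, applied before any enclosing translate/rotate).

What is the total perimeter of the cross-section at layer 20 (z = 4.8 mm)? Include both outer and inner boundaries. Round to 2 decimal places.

At z = 4.8 mm: the r=4 cylinder gives a regular 12-gon of circumradius 4 (constant along its height) (perimeter = 2·12·4.000·sin(180°/12) = 24.85 mm); the cylinder at (-1, 2.5): section is a regular 12-gon, circumradius r=8 (perimeter = 2·12·8.000·sin(180°/12) = 49.69 mm); the cylinder at (1.5, 12.5) is absent (z outside [16.5, 27.5]); Merging all regions: the r=4 cylinder lies entirely inside the r=8 cylinder at (-1, 2.5), so the union is just the r=8 cylinder at (-1, 2.5) — boundary = 49.69 mm; the r=7 cylinder at (8, 14) contributes a regular 12-gon of circumradius 7 (perimeter = 2·12·7.000·sin(180°/12) = 43.48 mm); Combining (union): the 2 present regions are separate (no shared area or edge), so areas and boundary lengths simply add and each stays a separate island — boundary = 93.17 mm; (rotated 10° about Z; rotation is an isometry so areas/perimeters/island counts are preserved). Overall, the cross-section has 2 separate islands. Total boundary length (outer) = 93.17 mm.

93.17 mm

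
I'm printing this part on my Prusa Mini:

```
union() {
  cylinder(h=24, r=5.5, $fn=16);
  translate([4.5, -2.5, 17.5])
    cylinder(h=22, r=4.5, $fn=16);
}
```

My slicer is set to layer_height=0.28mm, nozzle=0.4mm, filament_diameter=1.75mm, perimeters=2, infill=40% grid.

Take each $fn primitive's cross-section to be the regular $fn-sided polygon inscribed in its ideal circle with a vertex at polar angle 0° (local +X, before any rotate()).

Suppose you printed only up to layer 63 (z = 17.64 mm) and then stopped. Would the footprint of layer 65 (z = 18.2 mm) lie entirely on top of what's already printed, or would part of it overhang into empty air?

Compare the two slices. At z = 17.64: the r=5.5 cylinder gives a regular 16-gon of circumradius 5.5 (constant along its height) (area = (16/2)·5.500²·sin(360°/16) = 92.61 mm²); the cylinder at (4.5, -2.5): section is a regular 16-gon, circumradius r=4.5 (area = (16/2)·4.500²·sin(360°/16) = 61.99 mm²); Taking the union: the regions partially overlap — summed areas 154.60 mm² minus the doubly-counted overlap 27.81 mm² gives 126.79 mm² — area = 126.79 mm². At z = 18.2: the cylinder: section is a regular 16-gon, circumradius r=5.5 (area = (16/2)·5.500²·sin(360°/16) = 92.61 mm²); the cylinder at (4.5, -2.5): section is a regular 16-gon, circumradius r=4.5 (area = (16/2)·4.500²·sin(360°/16) = 61.99 mm²); Taking the union: the regions partially overlap — summed areas 154.60 mm² minus the doubly-counted overlap 27.81 mm² gives 126.79 mm² — area = 126.79 mm². Checking containment: the cross-section at z = 18.2 is a subset of the cross-section at z = 17.64.

entirely on top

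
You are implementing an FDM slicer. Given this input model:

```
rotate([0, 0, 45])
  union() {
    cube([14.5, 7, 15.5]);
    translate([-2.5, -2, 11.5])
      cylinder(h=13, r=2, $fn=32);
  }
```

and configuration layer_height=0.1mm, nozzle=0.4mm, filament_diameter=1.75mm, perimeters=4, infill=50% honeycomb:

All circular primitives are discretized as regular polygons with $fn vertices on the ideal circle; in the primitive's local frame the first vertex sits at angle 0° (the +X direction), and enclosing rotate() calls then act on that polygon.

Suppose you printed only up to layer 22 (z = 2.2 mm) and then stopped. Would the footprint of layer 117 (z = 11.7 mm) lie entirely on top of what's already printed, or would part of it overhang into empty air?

part overhangs

Compare the two slices. At z = 2.2: the cube (footprint 14.5×7) is included at this height (area 101.50 mm²); the cylinder at (-2.5, -2) is not intersected at this z (z outside [11.5, 24.5]); Combining (union): only the 14.5×7 cube is present, so the union is just that shape — area = 101.50 mm²; (rotated 45° about Z; rotation is an isometry so areas/perimeters/island counts are preserved). At z = 11.7: the cube is present — its section is the full 14.5×7 rectangle (area 101.50 mm²); the r=2 cylinder at (-2.5, -2) contributes a regular 32-gon of circumradius 2 (area = (32/2)·2.000²·sin(360°/32) = 12.49 mm²); Merging all regions: the 2 present regions are separate (no shared area or edge), so areas and boundary lengths simply add and each stays a separate island — area = 113.99 mm²; (rotated 45° about Z; rotation is an isometry so areas/perimeters/island counts are preserved). Checking containment: at z = 11.7 the cross-section extends beyond the z = 2.2 cross-section by about 12.49 mm².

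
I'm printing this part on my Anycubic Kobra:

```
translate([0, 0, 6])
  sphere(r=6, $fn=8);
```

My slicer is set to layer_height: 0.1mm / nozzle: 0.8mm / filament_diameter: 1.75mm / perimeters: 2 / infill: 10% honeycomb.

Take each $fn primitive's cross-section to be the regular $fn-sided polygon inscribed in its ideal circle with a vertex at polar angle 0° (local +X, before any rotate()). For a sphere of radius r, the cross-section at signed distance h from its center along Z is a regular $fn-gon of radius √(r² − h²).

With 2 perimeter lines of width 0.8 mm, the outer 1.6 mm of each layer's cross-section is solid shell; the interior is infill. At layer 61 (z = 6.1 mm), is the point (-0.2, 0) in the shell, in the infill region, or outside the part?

At z = 6.1 mm: the r=6 sphere contributes a regular 8-gon of circumradius √(6²−0.1²) = 5.999. Overall, the cross-section is a single solid region. The nearest boundary edge runs (-4.24, 4.24)→(-6.00, 0.00); distance from the point to it = 5.36 mm. The point is inside the cross-section and 5.36 mm from the nearest boundary — more than the 1.6 mm shell width (2 × 0.8), so it's in the infill interior.

infill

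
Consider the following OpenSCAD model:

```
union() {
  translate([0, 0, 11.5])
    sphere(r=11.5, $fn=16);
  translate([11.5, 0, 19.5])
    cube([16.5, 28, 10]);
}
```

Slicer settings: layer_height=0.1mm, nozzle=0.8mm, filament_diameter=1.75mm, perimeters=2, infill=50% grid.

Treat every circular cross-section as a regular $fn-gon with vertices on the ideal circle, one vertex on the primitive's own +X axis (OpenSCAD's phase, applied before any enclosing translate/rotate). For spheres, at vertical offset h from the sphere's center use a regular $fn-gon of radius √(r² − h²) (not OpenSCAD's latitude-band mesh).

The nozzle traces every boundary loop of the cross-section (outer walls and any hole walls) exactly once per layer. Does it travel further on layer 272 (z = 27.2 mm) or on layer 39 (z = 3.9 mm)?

layer 272 (z = 27.2 mm)

Layer 272 (z = 27.2): the sphere is not intersected at this z (|z−center|=15.700 > r=11.5); the 16.5×28 cube at (11.5, 0) contributes its full rectangle (perimeter 89.00 mm); Taking the union: only the 16.5×28 cube at (11.5, 0) is present, so the union is just that shape — boundary = 89.00 mm. So its perimeter = 89.00 mm. Layer 39 (z = 3.9): the r=11.5 sphere contributes a regular 16-gon of circumradius √(11.5²−7.6²) = 8.631 (perimeter = 2·16·8.631·sin(180°/16) = 53.88 mm); the cube at (11.5, 0) is absent (z outside [19.5, 29.5]); Merging all regions: only the r=11.5 sphere is present, so the union is just that shape — boundary = 53.88 mm. So its perimeter = 53.88 mm. Layer 272 is larger (89.00 vs 53.88 mm).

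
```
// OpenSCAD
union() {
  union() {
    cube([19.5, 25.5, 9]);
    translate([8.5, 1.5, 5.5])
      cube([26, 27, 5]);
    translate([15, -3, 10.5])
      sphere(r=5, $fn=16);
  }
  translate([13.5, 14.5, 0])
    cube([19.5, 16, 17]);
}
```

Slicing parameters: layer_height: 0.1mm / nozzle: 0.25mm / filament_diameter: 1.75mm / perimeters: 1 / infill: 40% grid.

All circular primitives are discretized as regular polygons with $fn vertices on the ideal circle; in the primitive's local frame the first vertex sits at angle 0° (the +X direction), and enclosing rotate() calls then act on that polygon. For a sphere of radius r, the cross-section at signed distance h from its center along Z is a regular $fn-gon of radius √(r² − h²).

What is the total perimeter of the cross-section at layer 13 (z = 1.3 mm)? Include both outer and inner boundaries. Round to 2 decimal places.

At z = 1.3 mm: the 19.5×25.5 cube contributes its full rectangle (perimeter 90.00 mm); the cube at (8.5, 1.5) is absent (z outside [5.5, 10.5]); the sphere at (15, -3) is not intersected at this z (|z−center|=9.200 > r=5); Taking the union: only the 19.5×25.5 cube is present, so the union is just that shape — boundary = 90.00 mm; the cube at (13.5, 14.5) (footprint 19.5×16) is included at this height (perimeter 71.00 mm); Taking the union: the regions partially overlap (shared area 66.00 mm²), so the edge portions inside another operand are dropped and the merged outline is re-measured after clipping — boundary = 127.00 mm. Overall, the cross-section is a single solid region. Total boundary length (outer) = 127.00 mm.

127.00 mm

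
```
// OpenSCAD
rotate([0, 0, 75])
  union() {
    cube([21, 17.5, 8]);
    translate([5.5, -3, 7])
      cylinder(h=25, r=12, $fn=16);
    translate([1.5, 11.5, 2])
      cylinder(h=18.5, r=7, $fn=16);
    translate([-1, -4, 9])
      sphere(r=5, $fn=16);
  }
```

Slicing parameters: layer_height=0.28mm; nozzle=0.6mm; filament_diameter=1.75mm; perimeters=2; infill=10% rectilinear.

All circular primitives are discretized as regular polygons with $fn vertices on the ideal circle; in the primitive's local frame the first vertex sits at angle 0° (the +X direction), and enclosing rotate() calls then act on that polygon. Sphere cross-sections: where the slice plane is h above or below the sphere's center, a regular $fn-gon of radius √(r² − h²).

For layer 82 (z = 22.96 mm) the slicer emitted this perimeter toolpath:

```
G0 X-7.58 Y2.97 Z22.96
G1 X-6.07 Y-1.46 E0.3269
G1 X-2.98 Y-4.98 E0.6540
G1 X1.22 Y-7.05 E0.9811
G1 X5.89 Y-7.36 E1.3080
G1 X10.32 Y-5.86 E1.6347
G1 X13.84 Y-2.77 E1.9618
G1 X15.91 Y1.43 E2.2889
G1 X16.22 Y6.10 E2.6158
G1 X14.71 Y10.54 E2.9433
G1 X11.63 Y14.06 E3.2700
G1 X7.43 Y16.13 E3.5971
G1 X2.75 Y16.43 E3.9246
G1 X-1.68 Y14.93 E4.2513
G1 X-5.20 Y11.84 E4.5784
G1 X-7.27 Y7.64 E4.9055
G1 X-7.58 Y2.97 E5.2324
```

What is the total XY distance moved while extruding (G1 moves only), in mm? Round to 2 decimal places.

74.91 mm

Sum the Euclidean lengths of each G1 segment: total = 74.91 mm.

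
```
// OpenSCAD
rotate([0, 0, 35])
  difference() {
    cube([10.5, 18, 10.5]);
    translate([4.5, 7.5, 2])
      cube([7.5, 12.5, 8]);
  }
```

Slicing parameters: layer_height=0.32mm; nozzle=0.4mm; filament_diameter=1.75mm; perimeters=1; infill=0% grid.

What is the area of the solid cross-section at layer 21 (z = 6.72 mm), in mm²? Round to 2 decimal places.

At z = 6.72 mm: the 10.5×18 cube contributes its full rectangle (area 189.00 mm²); the cube at (4.5, 7.5) is present — its section is the full 7.5×12.5 rectangle (area 93.75 mm²); After the difference (first − rest): starting from the 10.5×18 cube (189.00 mm²), the 7.5×12.5 cube at (4.5, 7.5) partially overlaps it — only the 63.00 mm² overlap (of its 93.75 mm²) is removed, clipping the outline — area = 126.00 mm²; (rotated 35° about Z; rotation is an isometry so areas/perimeters/island counts are preserved). Overall, the cross-section is a single solid region. Net area = 126.00 mm².

126.00 mm²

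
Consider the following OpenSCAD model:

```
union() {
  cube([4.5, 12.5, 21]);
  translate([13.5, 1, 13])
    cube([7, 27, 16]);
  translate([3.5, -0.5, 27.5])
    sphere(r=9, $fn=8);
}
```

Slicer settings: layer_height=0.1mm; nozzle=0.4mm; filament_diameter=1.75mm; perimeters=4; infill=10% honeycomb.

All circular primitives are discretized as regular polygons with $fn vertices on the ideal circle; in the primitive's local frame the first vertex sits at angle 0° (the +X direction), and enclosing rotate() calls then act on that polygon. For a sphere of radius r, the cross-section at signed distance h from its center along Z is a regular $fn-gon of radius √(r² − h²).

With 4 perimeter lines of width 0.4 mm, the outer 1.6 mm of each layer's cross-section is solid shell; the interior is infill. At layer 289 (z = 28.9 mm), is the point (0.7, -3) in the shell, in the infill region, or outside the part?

infill

At z = 28.9 mm: the cube is absent (z outside [0, 21]); the cube at (13.5, 1) is present — its section is the full 7×27 rectangle; the sphere at (3.5, -0.5): section is a regular 8-gon, circumradius = √(r²−h²) = √(9²−1.4²) = 8.890; Merging all regions: the 2 present regions are separate (no shared area or edge), so areas and boundary lengths simply add and each stays a separate island — 2 connected regions. Overall, the cross-section has 2 separate islands. The nearest boundary edge runs (-2.79, -6.79)→(-5.39, -0.50); distance from the point to it = 4.67 mm. (Shell/infill is judged within the island containing the point — the largest one.) The point is inside the cross-section and 4.67 mm from the nearest boundary — more than the 1.6 mm shell width (4 × 0.4), so it's in the infill interior.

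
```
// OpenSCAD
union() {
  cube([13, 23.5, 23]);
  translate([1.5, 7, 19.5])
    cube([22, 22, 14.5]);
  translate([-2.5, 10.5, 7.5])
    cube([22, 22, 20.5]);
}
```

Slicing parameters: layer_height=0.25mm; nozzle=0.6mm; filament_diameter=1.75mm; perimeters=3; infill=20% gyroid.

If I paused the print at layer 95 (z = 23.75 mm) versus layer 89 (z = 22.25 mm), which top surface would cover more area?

layer 89 (z = 22.25 mm)

Layer 95 (z = 23.75): the cube is not intersected at this z (z outside [0, 23]); the cube at (1.5, 7) (footprint 22×22) is included at this height (area 484.00 mm²); the cube at (-2.5, 10.5) is present — its section is the full 22×22 rectangle (area 484.00 mm²); Taking the union: the regions partially overlap — summed areas 968.00 mm² minus the doubly-counted overlap 333.00 mm² gives 635.00 mm² — area = 635.00 mm². So its area = 635.00 mm². Layer 89 (z = 22.25): the cube is present — its section is the full 13×23.5 rectangle (area 305.50 mm²); the cube at (1.5, 7) is present — its section is the full 22×22 rectangle (area 484.00 mm²); the cube at (-2.5, 10.5) is present — its section is the full 22×22 rectangle (area 484.00 mm²); Merging all regions: the regions partially overlap — summed areas 1273.50 mm² minus the doubly-counted overlap 542.25 mm² gives 731.25 mm² — area = 731.25 mm². So its area = 731.25 mm². Layer 89 is larger (731.25 vs 635.00 mm²).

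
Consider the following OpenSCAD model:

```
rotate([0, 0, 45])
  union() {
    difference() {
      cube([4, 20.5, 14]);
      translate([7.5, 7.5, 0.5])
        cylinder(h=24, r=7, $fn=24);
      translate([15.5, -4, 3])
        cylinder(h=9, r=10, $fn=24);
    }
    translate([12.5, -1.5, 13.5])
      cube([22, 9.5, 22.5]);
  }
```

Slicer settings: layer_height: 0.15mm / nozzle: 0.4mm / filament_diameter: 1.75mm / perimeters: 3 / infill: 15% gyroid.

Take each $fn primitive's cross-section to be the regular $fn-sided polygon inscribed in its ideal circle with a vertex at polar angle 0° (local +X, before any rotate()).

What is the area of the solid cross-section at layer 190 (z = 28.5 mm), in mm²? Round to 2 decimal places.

209.00 mm²

At z = 28.5 mm: the cube is not intersected at this z (z outside [0, 14]); the cylinder at (7.5, 7.5) is not intersected at this z (z outside [0.5, 24.5]); the cylinder at (15.5, -4) is absent (z outside [3, 12]); Taking the first minus the rest: the first operand is absent here, so nothing remains; the cube at (12.5, -1.5) (footprint 22×9.5) is included at this height (area 209.00 mm²); Combining (union): only the 22×9.5 cube at (12.5, -1.5) is present, so the union is just that shape — area = 209.00 mm²; (rotated 45° about Z; rotation is an isometry so areas/perimeters/island counts are preserved). Overall, the cross-section is a single solid region. Net area = 209.00 mm².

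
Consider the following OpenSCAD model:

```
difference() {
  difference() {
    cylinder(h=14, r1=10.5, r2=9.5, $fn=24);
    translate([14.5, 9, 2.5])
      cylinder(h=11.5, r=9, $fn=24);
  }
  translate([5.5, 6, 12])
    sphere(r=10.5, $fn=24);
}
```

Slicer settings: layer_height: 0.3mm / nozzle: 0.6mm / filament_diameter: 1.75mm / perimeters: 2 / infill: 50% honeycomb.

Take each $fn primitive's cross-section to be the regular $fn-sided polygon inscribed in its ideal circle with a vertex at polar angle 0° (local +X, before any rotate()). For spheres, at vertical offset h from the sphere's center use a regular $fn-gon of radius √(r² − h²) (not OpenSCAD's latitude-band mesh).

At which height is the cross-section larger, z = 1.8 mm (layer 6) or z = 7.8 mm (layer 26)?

layer 6 (z = 1.8 mm)

Layer 6 (z = 1.8): the cone (r1=10.5→r2=9.5) has section circumradius 10.371 here — a regular 24-gon (area = (24/2)·10.371²·sin(360°/24) = 334.08 mm²); the cylinder at (14.5, 9) is not intersected at this z (z outside [2.5, 14]); Taking the first minus the rest: none of the subtracted shapes is present at this height, so the cone is unchanged — area = 334.08 mm²; the sphere at (5.5, 6): section is a regular 24-gon, circumradius = √(r²−h²) = √(10.5²−10.2²) = 2.492 (area = (24/2)·2.492²·sin(360°/24) = 19.29 mm²); Taking the first minus the rest: starting from that combined region (334.08 mm²), the r=10.5 sphere at (5.5, 6) partially overlaps it — only the 18.73 mm² overlap (of its 19.29 mm²) is removed, clipping the outline — area = 315.35 mm². So its area = 315.35 mm². Layer 26 (z = 7.8): the cone: at t=0.557 of its height the radius interpolates to r₁+(r₂−r₁)t = 9.943, giving a regular 24-gon of that circumradius (area = (24/2)·9.943²·sin(360°/24) = 307.04 mm²); the r=9 cylinder at (14.5, 9) gives a regular 24-gon of circumradius 9 (constant along its height) (area = (24/2)·9.000²·sin(360°/24) = 251.57 mm²); After the difference (first − rest): starting from the cone (307.04 mm²), the r=9 cylinder at (14.5, 9) partially overlaps it — only the 9.45 mm² overlap (of its 251.57 mm²) is removed, clipping the outline — area = 297.60 mm²; the r=10.5 sphere at (5.5, 6) slices to a regular 24-gon of circumradius 9.623 (√(r²−h²) with h=4.2 from center) (area = (24/2)·9.623²·sin(360°/24) = 287.63 mm²); Subtracting the remaining from the first: starting from the result so far (297.60 mm²), the r=10.5 sphere at (5.5, 6) partially overlaps it — only the 134.17 mm² overlap (of its 287.63 mm²) is removed, clipping the outline — area = 163.42 mm². So its area = 163.42 mm². Layer 6 is larger (315.35 vs 163.42 mm²).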